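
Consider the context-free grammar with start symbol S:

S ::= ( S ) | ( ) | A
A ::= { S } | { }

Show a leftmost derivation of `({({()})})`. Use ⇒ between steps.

S ⇒ (S) ⇒ (A) ⇒ ({S}) ⇒ ({(S)}) ⇒ ({(A)}) ⇒ ({({S})}) ⇒ ({({()})})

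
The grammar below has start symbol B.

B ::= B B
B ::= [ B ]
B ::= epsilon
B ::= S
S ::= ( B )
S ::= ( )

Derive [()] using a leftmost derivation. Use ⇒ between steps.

B⇒BB⇒[B]B⇒[S]B⇒[(B)]B⇒[()]B⇒[()]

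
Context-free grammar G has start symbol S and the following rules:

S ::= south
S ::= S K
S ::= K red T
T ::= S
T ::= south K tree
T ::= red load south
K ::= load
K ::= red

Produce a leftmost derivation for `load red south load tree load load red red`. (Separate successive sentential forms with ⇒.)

S ⇒ S K ⇒ S K K ⇒ S K K K ⇒ S K K K K ⇒ K red T K K K K ⇒ load red T K K K K ⇒ load red south K tree K K K K ⇒ load red south load tree K K K K ⇒ load red south load tree load K K K ⇒ load red south load tree load load K K ⇒ load red south load tree load load red K ⇒ load red south load tree load load red red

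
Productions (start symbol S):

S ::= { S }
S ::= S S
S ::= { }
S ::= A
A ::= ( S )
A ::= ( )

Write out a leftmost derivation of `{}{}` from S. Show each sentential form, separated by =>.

S => SS   [S ::= S S]
SS => {}S   [S ::= { }]
{}S => {}{}   [S ::= { }]

S=>SS=>{}S=>{}{}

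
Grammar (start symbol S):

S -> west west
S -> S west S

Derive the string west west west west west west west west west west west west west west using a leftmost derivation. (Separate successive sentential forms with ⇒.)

S ⇒ S west S   [S -> S west S]
S west S ⇒ S west S west S   [S -> S west S]
S west S west S ⇒ S west S west S west S   [S -> S west S]
S west S west S west S ⇒ S west S west S west S west S   [S -> S west S]
S west S west S west S west S ⇒ west west west S west S west S west S   [S -> west west]
west west west S west S west S west S ⇒ west west west west west west S west S west S   [S -> west west]
west west west west west west S west S west S ⇒ west west west west west west west west west S west S   [S -> west west]
west west west west west west west west west S west S ⇒ west west west west west west west west west west west west S   [S -> west west]
west west west west west west west west west west west west S ⇒ west west west west west west west west west west west west west west   [S -> west west]

S ⇒ S west S ⇒ S west S west S ⇒ S west S west S west S ⇒ S west S west S west S west S ⇒ west west west S west S west S west S ⇒ west west west west west west S west S west S ⇒ west west west west west west west west west S west S ⇒ west west west west west west west west west west west west S ⇒ west west west west west west west west west west west west west west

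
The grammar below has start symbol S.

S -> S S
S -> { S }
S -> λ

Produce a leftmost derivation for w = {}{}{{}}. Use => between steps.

S => SS   [S -> S S]
SS => {S}S   [S -> { S }]
{S}S => {}S   [S -> λ]
{}S => {}SS   [S -> S S]
{}SS => {}SSS   [S -> S S]
{}SSS => {}{S}SS   [S -> { S }]
{}{S}SS => {}{}SS   [S -> λ]
{}{}SS => {}{}{S}S   [S -> { S }]
{}{}{S}S => {}{}{{S}}S   [S -> { S }]
{}{}{{S}}S => {}{}{{}}S   [S -> λ]
{}{}{{}}S => {}{}{{}}   [S -> λ]

S => SS => {S}S => {}S => {}SS => {}SSS => {}{S}SS => {}{}SS => {}{}{S}S => {}{}{{S}}S => {}{}{{}}S => {}{}{{}}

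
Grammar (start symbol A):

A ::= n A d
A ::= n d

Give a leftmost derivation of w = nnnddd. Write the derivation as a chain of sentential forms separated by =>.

A=>nAd=>nnAdd=>nnnddd

A => nAd   [A ::= n A d]
nAd => nnAdd   [A ::= n A d]
nnAdd => nnnddd   [A ::= n d]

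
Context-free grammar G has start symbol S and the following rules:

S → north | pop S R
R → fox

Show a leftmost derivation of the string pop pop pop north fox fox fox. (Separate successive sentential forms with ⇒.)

S ⇒ pop S R   [S → pop S R]
pop S R ⇒ pop pop S R R   [S → pop S R]
pop pop S R R ⇒ pop pop pop S R R R   [S → pop S R]
pop pop pop S R R R ⇒ pop pop pop north R R R   [S → north]
pop pop pop north R R R ⇒ pop pop pop north fox R R   [R → fox]
pop pop pop north fox R R ⇒ pop pop pop north fox fox R   [R → fox]
pop pop pop north fox fox R ⇒ pop pop pop north fox fox fox   [R → fox]

S ⇒ pop S R ⇒ pop pop S R R ⇒ pop pop pop S R R R ⇒ pop pop pop north R R R ⇒ pop pop pop north fox R R ⇒ pop pop pop north fox fox R ⇒ pop pop pop north fox fox fox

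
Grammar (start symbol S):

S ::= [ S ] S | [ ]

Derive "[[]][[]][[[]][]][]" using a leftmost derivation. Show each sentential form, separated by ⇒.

S ⇒ [S]S ⇒ [[]]S ⇒ [[]][S]S ⇒ [[]][[]]S ⇒ [[]][[]][S]S ⇒ [[]][[]][[S]S]S ⇒ [[]][[]][[[]]S]S ⇒ [[]][[]][[[]][]]S ⇒ [[]][[]][[[]][]][]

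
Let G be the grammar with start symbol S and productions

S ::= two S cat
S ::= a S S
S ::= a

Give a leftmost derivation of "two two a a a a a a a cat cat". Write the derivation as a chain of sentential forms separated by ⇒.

S ⇒ two S cat   [S ::= two S cat]
two S cat ⇒ two two S cat cat   [S ::= two S cat]
two two S cat cat ⇒ two two a S S cat cat   [S ::= a S S]
two two a S S cat cat ⇒ two two a a S S S cat cat   [S ::= a S S]
two two a a S S S cat cat ⇒ two two a a a S S S S cat cat   [S ::= a S S]
two two a a a S S S S cat cat ⇒ two two a a a a S S S cat cat   [S ::= a]
two two a a a a S S S cat cat ⇒ two two a a a a a S S cat cat   [S ::= a]
two two a a a a a S S cat cat ⇒ two two a a a a a a S cat cat   [S ::= a]
two two a a a a a a S cat cat ⇒ two two a a a a a a a cat cat   [S ::= a]

S ⇒ two S cat ⇒ two two S cat cat ⇒ two two a S S cat cat ⇒ two two a a S S S cat cat ⇒ two two a a a S S S S cat cat ⇒ two two a a a a S S S cat cat ⇒ two two a a a a a S S cat cat ⇒ two two a a a a a a S cat cat ⇒ two two a a a a a a a cat cat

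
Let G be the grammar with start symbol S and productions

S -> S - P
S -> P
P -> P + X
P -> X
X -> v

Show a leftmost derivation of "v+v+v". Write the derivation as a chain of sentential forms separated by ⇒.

S⇒P⇒P+X⇒P+X+X⇒X+X+X⇒v+X+X⇒v+v+X⇒v+v+v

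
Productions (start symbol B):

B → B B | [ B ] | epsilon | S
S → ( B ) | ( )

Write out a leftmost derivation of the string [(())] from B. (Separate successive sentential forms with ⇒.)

B ⇒ [B]   [B → [ B ]]
[B] ⇒ [S]   [B → S]
[S] ⇒ [(B)]   [S → ( B )]
[(B)] ⇒ [(S)]   [B → S]
[(S)] ⇒ [((B))]   [S → ( B )]
[((B))] ⇒ [(())]   [B → epsilon]

B⇒[B]⇒[S]⇒[(B)]⇒[(S)]⇒[((B))]⇒[(())]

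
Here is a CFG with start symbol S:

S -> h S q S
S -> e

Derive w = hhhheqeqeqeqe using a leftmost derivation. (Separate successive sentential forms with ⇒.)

S ⇒ hSqS   [S -> h S q S]
hSqS ⇒ hhSqSqS   [S -> h S q S]
hhSqSqS ⇒ hhhSqSqSqS   [S -> h S q S]
hhhSqSqSqS ⇒ hhhhSqSqSqSqS   [S -> h S q S]
hhhhSqSqSqSqS ⇒ hhhheqSqSqSqS   [S -> e]
hhhheqSqSqSqS ⇒ hhhheqeqSqSqS   [S -> e]
hhhheqeqSqSqS ⇒ hhhheqeqeqSqS   [S -> e]
hhhheqeqeqSqS ⇒ hhhheqeqeqeqS   [S -> e]
hhhheqeqeqeqS ⇒ hhhheqeqeqeqe   [S -> e]

S ⇒ hSqS ⇒ hhSqSqS ⇒ hhhSqSqSqS ⇒ hhhhSqSqSqSqS ⇒ hhhheqSqSqSqS ⇒ hhhheqeqSqSqS ⇒ hhhheqeqeqSqS ⇒ hhhheqeqeqeqS ⇒ hhhheqeqeqeqe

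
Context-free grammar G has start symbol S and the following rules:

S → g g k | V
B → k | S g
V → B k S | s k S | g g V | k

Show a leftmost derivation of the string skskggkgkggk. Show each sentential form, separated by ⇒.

S ⇒ V   [S → V]
V ⇒ skS   [V → s k S]
skS ⇒ skV   [S → V]
skV ⇒ skskS   [V → s k S]
skskS ⇒ skskV   [S → V]
skskV ⇒ skskBkS   [V → B k S]
skskBkS ⇒ skskSgkS   [B → S g]
skskSgkS ⇒ skskggkgkS   [S → g g k]
skskggkgkS ⇒ skskggkgkggk   [S → g g k]

S ⇒ V ⇒ skS ⇒ skV ⇒ skskS ⇒ skskV ⇒ skskBkS ⇒ skskSgkS ⇒ skskggkgkS ⇒ skskggkgkggk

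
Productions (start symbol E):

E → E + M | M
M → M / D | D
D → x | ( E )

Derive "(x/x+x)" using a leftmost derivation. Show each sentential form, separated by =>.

E => M => D => (E) => (E+M) => (M+M) => (M/D+M) => (D/D+M) => (x/D+M) => (x/x+M) => (x/x+D) => (x/x+x)

E => M   [E → M]
M => D   [M → D]
D => (E)   [D → ( E )]
(E) => (E+M)   [E → E + M]
(E+M) => (M+M)   [E → M]
(M+M) => (M/D+M)   [M → M / D]
(M/D+M) => (D/D+M)   [M → D]
(D/D+M) => (x/D+M)   [D → x]
(x/D+M) => (x/x+M)   [D → x]
(x/x+M) => (x/x+D)   [M → D]
(x/x+D) => (x/x+x)   [D → x]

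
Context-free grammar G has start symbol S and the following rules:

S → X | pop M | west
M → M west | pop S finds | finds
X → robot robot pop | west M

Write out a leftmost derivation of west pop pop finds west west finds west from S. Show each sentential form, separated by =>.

S => X => west M => west M west => west pop S finds west => west pop pop M finds west => west pop pop M west finds west => west pop pop M west west finds west => west pop pop finds west west finds west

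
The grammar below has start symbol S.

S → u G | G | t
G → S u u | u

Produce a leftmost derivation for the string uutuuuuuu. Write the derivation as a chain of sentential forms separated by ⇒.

S ⇒ uG   [S → u G]
uG ⇒ uSuu   [G → S u u]
uSuu ⇒ uGuu   [S → G]
uGuu ⇒ uSuuuu   [G → S u u]
uSuuuu ⇒ uuGuuuu   [S → u G]
uuGuuuu ⇒ uuSuuuuuu   [G → S u u]
uuSuuuuuu ⇒ uutuuuuuu   [S → t]

S ⇒ uG ⇒ uSuu ⇒ uGuu ⇒ uSuuuu ⇒ uuGuuuu ⇒ uuSuuuuuu ⇒ uutuuuuuu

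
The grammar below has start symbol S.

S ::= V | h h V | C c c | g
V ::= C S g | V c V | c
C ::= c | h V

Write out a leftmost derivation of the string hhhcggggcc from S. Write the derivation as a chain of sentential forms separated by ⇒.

S⇒Ccc⇒hVcc⇒hCSgcc⇒hhVSgcc⇒hhCSgSgcc⇒hhhVSgSgcc⇒hhhcSgSgcc⇒hhhcggSgcc⇒hhhcggggcc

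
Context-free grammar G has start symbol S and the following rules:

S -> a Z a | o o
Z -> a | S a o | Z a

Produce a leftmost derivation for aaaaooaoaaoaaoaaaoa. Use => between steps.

S => aZa   [S -> a Z a]
aZa => aSaoa   [Z -> S a o]
aSaoa => aaZaaoa   [S -> a Z a]
aaZaaoa => aaZaaaoa   [Z -> Z a]
aaZaaaoa => aaSaoaaaoa   [Z -> S a o]
aaSaoaaaoa => aaaZaaoaaaoa   [S -> a Z a]
aaaZaaoaaaoa => aaaSaoaaoaaaoa   [Z -> S a o]
aaaSaoaaoaaaoa => aaaaZaaoaaoaaaoa   [S -> a Z a]
aaaaZaaoaaoaaaoa => aaaaSaoaaoaaoaaaoa   [Z -> S a o]
aaaaSaoaaoaaoaaaoa => aaaaooaoaaoaaoaaaoa   [S -> o o]

S => aZa => aSaoa => aaZaaoa => aaZaaaoa => aaSaoaaaoa => aaaZaaoaaaoa => aaaSaoaaoaaaoa => aaaaZaaoaaoaaaoa => aaaaSaoaaoaaoaaaoa => aaaaooaoaaoaaoaaaoa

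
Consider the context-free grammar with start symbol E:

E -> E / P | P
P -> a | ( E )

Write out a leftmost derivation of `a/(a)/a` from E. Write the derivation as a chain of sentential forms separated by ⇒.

E ⇒ E/P   [E -> E / P]
E/P ⇒ E/P/P   [E -> E / P]
E/P/P ⇒ P/P/P   [E -> P]
P/P/P ⇒ a/P/P   [P -> a]
a/P/P ⇒ a/(E)/P   [P -> ( E )]
a/(E)/P ⇒ a/(P)/P   [E -> P]
a/(P)/P ⇒ a/(a)/P   [P -> a]
a/(a)/P ⇒ a/(a)/a   [P -> a]

E ⇒ E/P ⇒ E/P/P ⇒ P/P/P ⇒ a/P/P ⇒ a/(E)/P ⇒ a/(P)/P ⇒ a/(a)/P ⇒ a/(a)/a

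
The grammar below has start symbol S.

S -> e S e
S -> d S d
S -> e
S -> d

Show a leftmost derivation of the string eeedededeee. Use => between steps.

S => eSe => eeSee => eeeSeee => eeedSdeee => eeedeSedeee => eeedededeee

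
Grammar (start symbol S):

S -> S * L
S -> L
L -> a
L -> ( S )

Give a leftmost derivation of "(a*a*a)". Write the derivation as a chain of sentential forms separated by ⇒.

S ⇒ L ⇒ (S) ⇒ (S*L) ⇒ (S*L*L) ⇒ (L*L*L) ⇒ (a*L*L) ⇒ (a*a*L) ⇒ (a*a*a)

S ⇒ L   [S -> L]
L ⇒ (S)   [L -> ( S )]
(S) ⇒ (S*L)   [S -> S * L]
(S*L) ⇒ (S*L*L)   [S -> S * L]
(S*L*L) ⇒ (L*L*L)   [S -> L]
(L*L*L) ⇒ (a*L*L)   [L -> a]
(a*L*L) ⇒ (a*a*L)   [L -> a]
(a*a*L) ⇒ (a*a*a)   [L -> a]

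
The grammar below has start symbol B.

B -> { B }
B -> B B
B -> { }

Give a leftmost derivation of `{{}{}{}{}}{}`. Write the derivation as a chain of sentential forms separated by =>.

B => BB   [B -> B B]
BB => {B}B   [B -> { B }]
{B}B => {BB}B   [B -> B B]
{BB}B => {BBB}B   [B -> B B]
{BBB}B => {BBBB}B   [B -> B B]
{BBBB}B => {{}BBB}B   [B -> { }]
{{}BBB}B => {{}{}BB}B   [B -> { }]
{{}{}BB}B => {{}{}{}B}B   [B -> { }]
{{}{}{}B}B => {{}{}{}{}}B   [B -> { }]
{{}{}{}{}}B => {{}{}{}{}}{}   [B -> { }]

B => BB => {B}B => {BB}B => {BBB}B => {BBBB}B => {{}BBB}B => {{}{}BB}B => {{}{}{}B}B => {{}{}{}{}}B => {{}{}{}{}}{}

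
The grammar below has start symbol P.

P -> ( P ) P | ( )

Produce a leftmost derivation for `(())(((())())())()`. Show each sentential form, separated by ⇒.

P ⇒ (P)P ⇒ (())P ⇒ (())(P)P ⇒ (())((P)P)P ⇒ (())(((P)P)P)P ⇒ (())(((())P)P)P ⇒ (())(((())())P)P ⇒ (())(((())())())P ⇒ (())(((())())())()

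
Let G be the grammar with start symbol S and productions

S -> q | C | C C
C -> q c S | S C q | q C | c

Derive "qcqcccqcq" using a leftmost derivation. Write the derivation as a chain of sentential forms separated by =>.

S => C   [S -> C]
C => SCq   [C -> S C q]
SCq => CCCq   [S -> C C]
CCCq => qCCCq   [C -> q C]
qCCCq => qcCCq   [C -> c]
qcCCq => qcqCCq   [C -> q C]
qcqCCq => qcqSCqCq   [C -> S C q]
qcqSCqCq => qcqCCCqCq   [S -> C C]
qcqCCCqCq => qcqcCCqCq   [C -> c]
qcqcCCqCq => qcqccCqCq   [C -> c]
qcqccCqCq => qcqcccqCq   [C -> c]
qcqcccqCq => qcqcccqcq   [C -> c]

S => C => SCq => CCCq => qCCCq => qcCCq => qcqCCq => qcqSCqCq => qcqCCCqCq => qcqcCCqCq => qcqccCqCq => qcqcccqCq => qcqcccqcq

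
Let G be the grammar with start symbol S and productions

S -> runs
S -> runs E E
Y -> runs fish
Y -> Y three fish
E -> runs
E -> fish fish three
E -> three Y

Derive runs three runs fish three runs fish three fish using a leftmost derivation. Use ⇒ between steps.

S ⇒ runs E E   [S -> runs E E]
runs E E ⇒ runs three Y E   [E -> three Y]
runs three Y E ⇒ runs three runs fish E   [Y -> runs fish]
runs three runs fish E ⇒ runs three runs fish three Y   [E -> three Y]
runs three runs fish three Y ⇒ runs three runs fish three Y three fish   [Y -> Y three fish]
runs three runs fish three Y three fish ⇒ runs three runs fish three runs fish three fish   [Y -> runs fish]

S ⇒ runs E E ⇒ runs three Y E ⇒ runs three runs fish E ⇒ runs three runs fish three Y ⇒ runs three runs fish three Y three fish ⇒ runs three runs fish three runs fish three fish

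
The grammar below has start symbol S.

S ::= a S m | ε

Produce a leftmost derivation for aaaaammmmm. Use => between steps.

S => aSm   [S ::= a S m]
aSm => aaSmm   [S ::= a S m]
aaSmm => aaaSmmm   [S ::= a S m]
aaaSmmm => aaaaSmmmm   [S ::= a S m]
aaaaSmmmm => aaaaaSmmmmm   [S ::= a S m]
aaaaaSmmmmm => aaaaammmmm   [S ::= ε]

S => aSm => aaSmm => aaaSmmm => aaaaSmmmm => aaaaaSmmmmm => aaaaammmmm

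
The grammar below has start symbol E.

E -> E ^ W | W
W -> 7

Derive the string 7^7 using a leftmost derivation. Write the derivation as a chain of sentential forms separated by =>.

E => E^W => W^W => 7^W => 7^7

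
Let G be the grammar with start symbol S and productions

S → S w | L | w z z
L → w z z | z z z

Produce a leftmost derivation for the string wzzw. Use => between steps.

S => Sw => Lw => wzzw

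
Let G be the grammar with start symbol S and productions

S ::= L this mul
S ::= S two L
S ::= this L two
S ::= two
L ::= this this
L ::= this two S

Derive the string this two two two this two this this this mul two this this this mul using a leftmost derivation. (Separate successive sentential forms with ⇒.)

S ⇒ L this mul ⇒ this two S this mul ⇒ this two S two L this mul ⇒ this two two two L this mul ⇒ this two two two this two S this mul ⇒ this two two two this two S two L this mul ⇒ this two two two this two L this mul two L this mul ⇒ this two two two this two this this this mul two L this mul ⇒ this two two two this two this this this mul two this this this mul

S ⇒ L this mul   [S ::= L this mul]
L this mul ⇒ this two S this mul   [L ::= this two S]
this two S this mul ⇒ this two S two L this mul   [S ::= S two L]
this two S two L this mul ⇒ this two two two L this mul   [S ::= two]
this two two two L this mul ⇒ this two two two this two S this mul   [L ::= this two S]
this two two two this two S this mul ⇒ this two two two this two S two L this mul   [S ::= S two L]
this two two two this two S two L this mul ⇒ this two two two this two L this mul two L this mul   [S ::= L this mul]
this two two two this two L this mul two L this mul ⇒ this two two two this two this this this mul two L this mul   [L ::= this this]
this two two two this two this this this mul two L this mul ⇒ this two two two this two this this this mul two this this this mul   [L ::= this this]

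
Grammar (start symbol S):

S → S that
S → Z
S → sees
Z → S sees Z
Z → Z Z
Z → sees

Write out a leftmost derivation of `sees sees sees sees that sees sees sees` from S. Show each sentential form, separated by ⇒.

S ⇒ Z ⇒ Z Z ⇒ S sees Z Z ⇒ S that sees Z Z ⇒ Z that sees Z Z ⇒ Z Z that sees Z Z ⇒ S sees Z Z that sees Z Z ⇒ sees sees Z Z that sees Z Z ⇒ sees sees sees Z that sees Z Z ⇒ sees sees sees sees that sees Z Z ⇒ sees sees sees sees that sees sees Z ⇒ sees sees sees sees that sees sees sees

S ⇒ Z   [S → Z]
Z ⇒ Z Z   [Z → Z Z]
Z Z ⇒ S sees Z Z   [Z → S sees Z]
S sees Z Z ⇒ S that sees Z Z   [S → S that]
S that sees Z Z ⇒ Z that sees Z Z   [S → Z]
Z that sees Z Z ⇒ Z Z that sees Z Z   [Z → Z Z]
Z Z that sees Z Z ⇒ S sees Z Z that sees Z Z   [Z → S sees Z]
S sees Z Z that sees Z Z ⇒ sees sees Z Z that sees Z Z   [S → sees]
sees sees Z Z that sees Z Z ⇒ sees sees sees Z that sees Z Z   [Z → sees]
sees sees sees Z that sees Z Z ⇒ sees sees sees sees that sees Z Z   [Z → sees]
sees sees sees sees that sees Z Z ⇒ sees sees sees sees that sees sees Z   [Z → sees]
sees sees sees sees that sees sees Z ⇒ sees sees sees sees that sees sees sees   [Z → sees]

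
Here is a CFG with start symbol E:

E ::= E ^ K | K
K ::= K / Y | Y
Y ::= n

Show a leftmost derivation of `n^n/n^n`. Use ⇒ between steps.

E⇒E^K⇒E^K^K⇒K^K^K⇒Y^K^K⇒n^K^K⇒n^K/Y^K⇒n^Y/Y^K⇒n^n/Y^K⇒n^n/n^K⇒n^n/n^Y⇒n^n/n^n

E ⇒ E^K   [E ::= E ^ K]
E^K ⇒ E^K^K   [E ::= E ^ K]
E^K^K ⇒ K^K^K   [E ::= K]
K^K^K ⇒ Y^K^K   [K ::= Y]
Y^K^K ⇒ n^K^K   [Y ::= n]
n^K^K ⇒ n^K/Y^K   [K ::= K / Y]
n^K/Y^K ⇒ n^Y/Y^K   [K ::= Y]
n^Y/Y^K ⇒ n^n/Y^K   [Y ::= n]
n^n/Y^K ⇒ n^n/n^K   [Y ::= n]
n^n/n^K ⇒ n^n/n^Y   [K ::= Y]
n^n/n^Y ⇒ n^n/n^n   [Y ::= n]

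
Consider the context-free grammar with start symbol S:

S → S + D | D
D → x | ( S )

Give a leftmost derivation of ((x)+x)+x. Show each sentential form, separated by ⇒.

S ⇒ S+D   [S → S + D]
S+D ⇒ D+D   [S → D]
D+D ⇒ (S)+D   [D → ( S )]
(S)+D ⇒ (S+D)+D   [S → S + D]
(S+D)+D ⇒ (D+D)+D   [S → D]
(D+D)+D ⇒ ((S)+D)+D   [D → ( S )]
((S)+D)+D ⇒ ((D)+D)+D   [S → D]
((D)+D)+D ⇒ ((x)+D)+D   [D → x]
((x)+D)+D ⇒ ((x)+x)+D   [D → x]
((x)+x)+D ⇒ ((x)+x)+x   [D → x]

S ⇒ S+D ⇒ D+D ⇒ (S)+D ⇒ (S+D)+D ⇒ (D+D)+D ⇒ ((S)+D)+D ⇒ ((D)+D)+D ⇒ ((x)+D)+D ⇒ ((x)+x)+D ⇒ ((x)+x)+x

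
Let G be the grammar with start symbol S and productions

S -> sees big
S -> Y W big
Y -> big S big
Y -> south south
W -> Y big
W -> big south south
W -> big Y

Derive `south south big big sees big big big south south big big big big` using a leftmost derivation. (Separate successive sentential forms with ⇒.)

S ⇒ Y W big   [S -> Y W big]
Y W big ⇒ south south W big   [Y -> south south]
south south W big ⇒ south south Y big big   [W -> Y big]
south south Y big big ⇒ south south big S big big big   [Y -> big S big]
south south big S big big big ⇒ south south big Y W big big big big   [S -> Y W big]
south south big Y W big big big big ⇒ south south big big S big W big big big big   [Y -> big S big]
south south big big S big W big big big big ⇒ south south big big sees big big W big big big big   [S -> sees big]
south south big big sees big big W big big big big ⇒ south south big big sees big big big Y big big big big   [W -> big Y]
south south big big sees big big big Y big big big big ⇒ south south big big sees big big big south south big big big big   [Y -> south south]

S ⇒ Y W big ⇒ south south W big ⇒ south south Y big big ⇒ south south big S big big big ⇒ south south big Y W big big big big ⇒ south south big big S big W big big big big ⇒ south south big big sees big big W big big big big ⇒ south south big big sees big big big Y big big big big ⇒ south south big big sees big big big south south big big big big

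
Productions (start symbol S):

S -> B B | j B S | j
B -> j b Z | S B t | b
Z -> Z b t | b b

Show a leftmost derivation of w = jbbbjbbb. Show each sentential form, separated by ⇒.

S ⇒ BB ⇒ jbZB ⇒ jbbbB ⇒ jbbbjbZ ⇒ jbbbjbbb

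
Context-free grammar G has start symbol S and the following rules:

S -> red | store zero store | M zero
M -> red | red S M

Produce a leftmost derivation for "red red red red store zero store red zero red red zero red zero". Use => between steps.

S => M zero   [S -> M zero]
M zero => red S M zero   [M -> red S M]
red S M zero => red red M zero   [S -> red]
red red M zero => red red red S M zero   [M -> red S M]
red red red S M zero => red red red M zero M zero   [S -> M zero]
red red red M zero M zero => red red red red S M zero M zero   [M -> red S M]
red red red red S M zero M zero => red red red red store zero store M zero M zero   [S -> store zero store]
red red red red store zero store M zero M zero => red red red red store zero store red zero M zero   [M -> red]
red red red red store zero store red zero M zero => red red red red store zero store red zero red S M zero   [M -> red S M]
red red red red store zero store red zero red S M zero => red red red red store zero store red zero red M zero M zero   [S -> M zero]
red red red red store zero store red zero red M zero M zero => red red red red store zero store red zero red red zero M zero   [M -> red]
red red red red store zero store red zero red red zero M zero => red red red red store zero store red zero red red zero red zero   [M -> red]

S => M zero => red S M zero => red red M zero => red red red S M zero => red red red M zero M zero => red red red red S M zero M zero => red red red red store zero store M zero M zero => red red red red store zero store red zero M zero => red red red red store zero store red zero red S M zero => red red red red store zero store red zero red M zero M zero => red red red red store zero store red zero red red zero M zero => red red red red store zero store red zero red red zero red zero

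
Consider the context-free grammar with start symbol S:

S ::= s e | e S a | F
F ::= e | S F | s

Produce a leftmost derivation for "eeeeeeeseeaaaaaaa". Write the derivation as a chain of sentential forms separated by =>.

S => eSa   [S ::= e S a]
eSa => eeSaa   [S ::= e S a]
eeSaa => eeeSaaa   [S ::= e S a]
eeeSaaa => eeeeSaaaa   [S ::= e S a]
eeeeSaaaa => eeeeeSaaaaa   [S ::= e S a]
eeeeeSaaaaa => eeeeeeSaaaaaa   [S ::= e S a]
eeeeeeSaaaaaa => eeeeeeeSaaaaaaa   [S ::= e S a]
eeeeeeeSaaaaaaa => eeeeeeeFaaaaaaa   [S ::= F]
eeeeeeeFaaaaaaa => eeeeeeeSFaaaaaaa   [F ::= S F]
eeeeeeeSFaaaaaaa => eeeeeeeseFaaaaaaa   [S ::= s e]
eeeeeeeseFaaaaaaa => eeeeeeeseeaaaaaaa   [F ::= e]

S=>eSa=>eeSaa=>eeeSaaa=>eeeeSaaaa=>eeeeeSaaaaa=>eeeeeeSaaaaaa=>eeeeeeeSaaaaaaa=>eeeeeeeFaaaaaaa=>eeeeeeeSFaaaaaaa=>eeeeeeeseFaaaaaaa=>eeeeeeeseeaaaaaaa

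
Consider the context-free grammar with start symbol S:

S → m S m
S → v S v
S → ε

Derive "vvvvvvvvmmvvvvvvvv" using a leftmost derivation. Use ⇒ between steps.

S ⇒ vSv ⇒ vvSvv ⇒ vvvSvvv ⇒ vvvvSvvvv ⇒ vvvvvSvvvvv ⇒ vvvvvvSvvvvvv ⇒ vvvvvvvSvvvvvvv ⇒ vvvvvvvvSvvvvvvvv ⇒ vvvvvvvvmSmvvvvvvvv ⇒ vvvvvvvvmmvvvvvvvv

S ⇒ vSv   [S → v S v]
vSv ⇒ vvSvv   [S → v S v]
vvSvv ⇒ vvvSvvv   [S → v S v]
vvvSvvv ⇒ vvvvSvvvv   [S → v S v]
vvvvSvvvv ⇒ vvvvvSvvvvv   [S → v S v]
vvvvvSvvvvv ⇒ vvvvvvSvvvvvv   [S → v S v]
vvvvvvSvvvvvv ⇒ vvvvvvvSvvvvvvv   [S → v S v]
vvvvvvvSvvvvvvv ⇒ vvvvvvvvSvvvvvvvv   [S → v S v]
vvvvvvvvSvvvvvvvv ⇒ vvvvvvvvmSmvvvvvvvv   [S → m S m]
vvvvvvvvmSmvvvvvvvv ⇒ vvvvvvvvmmvvvvvvvv   [S → ε]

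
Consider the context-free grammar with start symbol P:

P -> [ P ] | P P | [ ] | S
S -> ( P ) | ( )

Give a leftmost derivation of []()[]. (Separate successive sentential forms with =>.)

P => PP => PPP => []PP => []SP => []()P => []()[]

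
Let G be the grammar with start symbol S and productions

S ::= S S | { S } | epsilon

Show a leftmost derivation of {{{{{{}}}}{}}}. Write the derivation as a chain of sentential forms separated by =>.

S => {S}   [S ::= { S }]
{S} => {{S}}   [S ::= { S }]
{{S}} => {{SS}}   [S ::= S S]
{{SS}} => {{{S}S}}   [S ::= { S }]
{{{S}S}} => {{{{S}}S}}   [S ::= { S }]
{{{{S}}S}} => {{{{{S}}}S}}   [S ::= { S }]
{{{{{S}}}S}} => {{{{{{S}}}}S}}   [S ::= { S }]
{{{{{{S}}}}S}} => {{{{{{}}}}S}}   [S ::= epsilon]
{{{{{{}}}}S}} => {{{{{{}}}}SS}}   [S ::= S S]
{{{{{{}}}}SS}} => {{{{{{}}}}{S}S}}   [S ::= { S }]
{{{{{{}}}}{S}S}} => {{{{{{}}}}{}S}}   [S ::= epsilon]
{{{{{{}}}}{}S}} => {{{{{{}}}}{}}}   [S ::= epsilon]

S => {S} => {{S}} => {{SS}} => {{{S}S}} => {{{{S}}S}} => {{{{{S}}}S}} => {{{{{{S}}}}S}} => {{{{{{}}}}S}} => {{{{{{}}}}SS}} => {{{{{{}}}}{S}S}} => {{{{{{}}}}{}S}} => {{{{{{}}}}{}}}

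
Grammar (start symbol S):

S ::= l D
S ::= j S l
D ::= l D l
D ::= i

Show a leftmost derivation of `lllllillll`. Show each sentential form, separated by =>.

S=>lD=>llDl=>lllDll=>llllDlll=>lllllDllll=>lllllillll

S => lD   [S ::= l D]
lD => llDl   [D ::= l D l]
llDl => lllDll   [D ::= l D l]
lllDll => llllDlll   [D ::= l D l]
llllDlll => lllllDllll   [D ::= l D l]
lllllDllll => lllllillll   [D ::= i]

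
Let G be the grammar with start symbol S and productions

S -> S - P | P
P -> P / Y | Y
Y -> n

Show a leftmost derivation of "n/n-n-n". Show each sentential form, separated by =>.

S=>S-P=>S-P-P=>P-P-P=>P/Y-P-P=>Y/Y-P-P=>n/Y-P-P=>n/n-P-P=>n/n-Y-P=>n/n-n-P=>n/n-n-Y=>n/n-n-n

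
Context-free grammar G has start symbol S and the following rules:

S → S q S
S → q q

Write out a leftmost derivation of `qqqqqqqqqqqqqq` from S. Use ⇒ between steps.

S ⇒ SqS   [S → S q S]
SqS ⇒ SqSqS   [S → S q S]
SqSqS ⇒ SqSqSqS   [S → S q S]
SqSqSqS ⇒ SqSqSqSqS   [S → S q S]
SqSqSqSqS ⇒ qqqSqSqSqS   [S → q q]
qqqSqSqSqS ⇒ qqqqqqSqSqS   [S → q q]
qqqqqqSqSqS ⇒ qqqqqqqqqSqS   [S → q q]
qqqqqqqqqSqS ⇒ qqqqqqqqqqqqS   [S → q q]
qqqqqqqqqqqqS ⇒ qqqqqqqqqqqqqq   [S → q q]

S ⇒ SqS ⇒ SqSqS ⇒ SqSqSqS ⇒ SqSqSqSqS ⇒ qqqSqSqSqS ⇒ qqqqqqSqSqS ⇒ qqqqqqqqqSqS ⇒ qqqqqqqqqqqqS ⇒ qqqqqqqqqqqqqq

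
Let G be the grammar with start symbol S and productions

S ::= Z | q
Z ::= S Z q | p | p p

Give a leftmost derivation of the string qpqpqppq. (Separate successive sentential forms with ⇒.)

S⇒Z⇒SZq⇒ZZq⇒SZqZq⇒ZZqZq⇒SZqZqZq⇒qZqZqZq⇒qpqZqZq⇒qpqpqZq⇒qpqpqppq

S ⇒ Z   [S ::= Z]
Z ⇒ SZq   [Z ::= S Z q]
SZq ⇒ ZZq   [S ::= Z]
ZZq ⇒ SZqZq   [Z ::= S Z q]
SZqZq ⇒ ZZqZq   [S ::= Z]
ZZqZq ⇒ SZqZqZq   [Z ::= S Z q]
SZqZqZq ⇒ qZqZqZq   [S ::= q]
qZqZqZq ⇒ qpqZqZq   [Z ::= p]
qpqZqZq ⇒ qpqpqZq   [Z ::= p]
qpqpqZq ⇒ qpqpqppq   [Z ::= p p]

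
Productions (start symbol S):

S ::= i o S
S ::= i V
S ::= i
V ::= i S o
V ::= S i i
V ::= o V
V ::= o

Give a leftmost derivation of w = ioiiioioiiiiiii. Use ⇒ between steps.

S ⇒ ioS   [S ::= i o S]
ioS ⇒ ioiV   [S ::= i V]
ioiV ⇒ ioiSii   [V ::= S i i]
ioiSii ⇒ ioiiVii   [S ::= i V]
ioiiVii ⇒ ioiiSiiii   [V ::= S i i]
ioiiSiiii ⇒ ioiiioSiiii   [S ::= i o S]
ioiiioSiiii ⇒ ioiiioiViiii   [S ::= i V]
ioiiioiViiii ⇒ ioiiioioViiii   [V ::= o V]
ioiiioioViiii ⇒ ioiiioioSiiiiii   [V ::= S i i]
ioiiioioSiiiiii ⇒ ioiiioioiiiiiii   [S ::= i]

S ⇒ ioS ⇒ ioiV ⇒ ioiSii ⇒ ioiiVii ⇒ ioiiSiiii ⇒ ioiiioSiiii ⇒ ioiiioiViiii ⇒ ioiiioioViiii ⇒ ioiiioioSiiiiii ⇒ ioiiioioiiiiiii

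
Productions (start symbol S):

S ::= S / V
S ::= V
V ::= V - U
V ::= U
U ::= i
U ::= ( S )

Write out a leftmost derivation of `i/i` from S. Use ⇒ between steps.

S ⇒ S/V ⇒ V/V ⇒ U/V ⇒ i/V ⇒ i/U ⇒ i/i

S ⇒ S/V   [S ::= S / V]
S/V ⇒ V/V   [S ::= V]
V/V ⇒ U/V   [V ::= U]
U/V ⇒ i/V   [U ::= i]
i/V ⇒ i/U   [V ::= U]
i/U ⇒ i/i   [U ::= i]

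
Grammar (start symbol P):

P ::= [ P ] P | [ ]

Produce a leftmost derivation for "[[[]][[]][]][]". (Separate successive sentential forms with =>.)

P=>[P]P=>[[P]P]P=>[[[]]P]P=>[[[]][P]P]P=>[[[]][[]]P]P=>[[[]][[]][]]P=>[[[]][[]][]][]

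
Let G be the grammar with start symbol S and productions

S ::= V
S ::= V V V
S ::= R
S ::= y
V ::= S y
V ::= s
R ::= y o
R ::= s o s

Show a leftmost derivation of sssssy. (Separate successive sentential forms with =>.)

S => VVV => sVV => ssV => ssSy => ssVVVy => sssVVy => ssssVy => sssssy

S => VVV   [S ::= V V V]
VVV => sVV   [V ::= s]
sVV => ssV   [V ::= s]
ssV => ssSy   [V ::= S y]
ssSy => ssVVVy   [S ::= V V V]
ssVVVy => sssVVy   [V ::= s]
sssVVy => ssssVy   [V ::= s]
ssssVy => sssssy   [V ::= s]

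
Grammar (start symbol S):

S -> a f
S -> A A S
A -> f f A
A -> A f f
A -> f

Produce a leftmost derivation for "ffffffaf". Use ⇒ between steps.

S ⇒ AAS ⇒ fAS ⇒ fAffS ⇒ fAffffS ⇒ ffffffS ⇒ ffffffaf

S ⇒ AAS   [S -> A A S]
AAS ⇒ fAS   [A -> f]
fAS ⇒ fAffS   [A -> A f f]
fAffS ⇒ fAffffS   [A -> A f f]
fAffffS ⇒ ffffffS   [A -> f]
ffffffS ⇒ ffffffaf   [S -> a f]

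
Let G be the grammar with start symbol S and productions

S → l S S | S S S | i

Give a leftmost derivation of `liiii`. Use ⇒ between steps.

S ⇒ SSS   [S → S S S]
SSS ⇒ lSSSS   [S → l S S]
lSSSS ⇒ liSSS   [S → i]
liSSS ⇒ liiSS   [S → i]
liiSS ⇒ liiiS   [S → i]
liiiS ⇒ liiii   [S → i]

S⇒SSS⇒lSSSS⇒liSSS⇒liiSS⇒liiiS⇒liiii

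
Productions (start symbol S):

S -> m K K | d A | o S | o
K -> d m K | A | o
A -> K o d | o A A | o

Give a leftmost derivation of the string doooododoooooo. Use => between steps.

S => dA => doAA => dooAAA => dooKodAA => dooAodAA => dooKododAA => doooododAA => doooododoAAA => doooododooAAAA => doooododoooAAA => doooododooooAA => doooododoooooA => doooododoooooo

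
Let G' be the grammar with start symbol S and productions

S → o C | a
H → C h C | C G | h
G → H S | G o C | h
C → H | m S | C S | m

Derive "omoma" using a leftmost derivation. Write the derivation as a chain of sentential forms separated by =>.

S => oC => omS => omoC => omomS => omoma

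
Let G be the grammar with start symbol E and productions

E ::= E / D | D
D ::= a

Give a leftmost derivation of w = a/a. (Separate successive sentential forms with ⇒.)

E⇒E/D⇒D/D⇒a/D⇒a/a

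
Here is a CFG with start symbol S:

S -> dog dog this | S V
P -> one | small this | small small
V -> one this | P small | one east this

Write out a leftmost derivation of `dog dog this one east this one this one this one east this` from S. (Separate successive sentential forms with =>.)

S => S V   [S -> S V]
S V => S V V   [S -> S V]
S V V => S V V V   [S -> S V]
S V V V => S V V V V   [S -> S V]
S V V V V => dog dog this V V V V   [S -> dog dog this]
dog dog this V V V V => dog dog this one east this V V V   [V -> one east this]
dog dog this one east this V V V => dog dog this one east this one this V V   [V -> one this]
dog dog this one east this one this V V => dog dog this one east this one this one this V   [V -> one this]
dog dog this one east this one this one this V => dog dog this one east this one this one this one east this   [V -> one east this]

S => S V => S V V => S V V V => S V V V V => dog dog this V V V V => dog dog this one east this V V V => dog dog this one east this one this V V => dog dog this one east this one this one this V => dog dog this one east this one this one this one east this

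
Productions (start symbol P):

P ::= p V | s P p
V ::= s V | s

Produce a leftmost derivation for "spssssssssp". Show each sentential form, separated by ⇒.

P⇒sPp⇒spVp⇒spsVp⇒spssVp⇒spsssVp⇒spssssVp⇒spsssssVp⇒spssssssVp⇒spsssssssVp⇒spssssssssp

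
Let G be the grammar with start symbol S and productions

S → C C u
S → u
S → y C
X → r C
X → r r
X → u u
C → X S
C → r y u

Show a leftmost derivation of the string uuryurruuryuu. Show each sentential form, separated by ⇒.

S ⇒ CCu   [S → C C u]
CCu ⇒ XSCu   [C → X S]
XSCu ⇒ uuSCu   [X → u u]
uuSCu ⇒ uuCCuCu   [S → C C u]
uuCCuCu ⇒ uuryuCuCu   [C → r y u]
uuryuCuCu ⇒ uuryuXSuCu   [C → X S]
uuryuXSuCu ⇒ uuryurrSuCu   [X → r r]
uuryurrSuCu ⇒ uuryurruuCu   [S → u]
uuryurruuCu ⇒ uuryurruuryuu   [C → r y u]

S ⇒ CCu ⇒ XSCu ⇒ uuSCu ⇒ uuCCuCu ⇒ uuryuCuCu ⇒ uuryuXSuCu ⇒ uuryurrSuCu ⇒ uuryurruuCu ⇒ uuryurruuryuu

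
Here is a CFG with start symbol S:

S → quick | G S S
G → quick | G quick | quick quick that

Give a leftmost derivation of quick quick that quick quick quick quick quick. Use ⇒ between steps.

S ⇒ G S S ⇒ quick quick that S S ⇒ quick quick that G S S S ⇒ quick quick that G quick S S S ⇒ quick quick that quick quick S S S ⇒ quick quick that quick quick quick S S ⇒ quick quick that quick quick quick quick S ⇒ quick quick that quick quick quick quick quick

S ⇒ G S S   [S → G S S]
G S S ⇒ quick quick that S S   [G → quick quick that]
quick quick that S S ⇒ quick quick that G S S S   [S → G S S]
quick quick that G S S S ⇒ quick quick that G quick S S S   [G → G quick]
quick quick that G quick S S S ⇒ quick quick that quick quick S S S   [G → quick]
quick quick that quick quick S S S ⇒ quick quick that quick quick quick S S   [S → quick]
quick quick that quick quick quick S S ⇒ quick quick that quick quick quick quick S   [S → quick]
quick quick that quick quick quick quick S ⇒ quick quick that quick quick quick quick quick   [S → quick]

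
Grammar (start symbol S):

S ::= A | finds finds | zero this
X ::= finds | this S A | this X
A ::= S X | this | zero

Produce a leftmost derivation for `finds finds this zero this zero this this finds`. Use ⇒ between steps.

S ⇒ A ⇒ S X ⇒ finds finds X ⇒ finds finds this S A ⇒ finds finds this zero this A ⇒ finds finds this zero this S X ⇒ finds finds this zero this zero this X ⇒ finds finds this zero this zero this this X ⇒ finds finds this zero this zero this this finds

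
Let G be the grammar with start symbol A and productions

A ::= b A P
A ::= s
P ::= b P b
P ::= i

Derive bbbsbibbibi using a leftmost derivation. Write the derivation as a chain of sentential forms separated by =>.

A => bAP   [A ::= b A P]
bAP => bbAPP   [A ::= b A P]
bbAPP => bbbAPPP   [A ::= b A P]
bbbAPPP => bbbsPPP   [A ::= s]
bbbsPPP => bbbsbPbPP   [P ::= b P b]
bbbsbPbPP => bbbsbibPP   [P ::= i]
bbbsbibPP => bbbsbibbPbP   [P ::= b P b]
bbbsbibbPbP => bbbsbibbibP   [P ::= i]
bbbsbibbibP => bbbsbibbibi   [P ::= i]

A => bAP => bbAPP => bbbAPPP => bbbsPPP => bbbsbPbPP => bbbsbibPP => bbbsbibbPbP => bbbsbibbibP => bbbsbibbibi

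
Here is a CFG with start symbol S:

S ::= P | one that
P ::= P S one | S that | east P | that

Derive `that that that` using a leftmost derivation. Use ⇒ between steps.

S ⇒ P ⇒ S that ⇒ P that ⇒ S that that ⇒ P that that ⇒ that that that

S ⇒ P   [S ::= P]
P ⇒ S that   [P ::= S that]
S that ⇒ P that   [S ::= P]
P that ⇒ S that that   [P ::= S that]
S that that ⇒ P that that   [S ::= P]
P that that ⇒ that that that   [P ::= that]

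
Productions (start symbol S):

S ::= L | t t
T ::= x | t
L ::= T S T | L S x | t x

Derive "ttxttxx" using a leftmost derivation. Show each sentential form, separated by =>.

S => L => LSx => TSTSx => tSTSx => tLTSx => ttxTSx => ttxtSx => ttxtLx => ttxttxx

S => L   [S ::= L]
L => LSx   [L ::= L S x]
LSx => TSTSx   [L ::= T S T]
TSTSx => tSTSx   [T ::= t]
tSTSx => tLTSx   [S ::= L]
tLTSx => ttxTSx   [L ::= t x]
ttxTSx => ttxtSx   [T ::= t]
ttxtSx => ttxtLx   [S ::= L]
ttxtLx => ttxttxx   [L ::= t x]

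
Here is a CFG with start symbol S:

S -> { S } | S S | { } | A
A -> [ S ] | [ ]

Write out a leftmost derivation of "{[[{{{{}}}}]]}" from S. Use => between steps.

S => {S} => {A} => {[S]} => {[A]} => {[[S]]} => {[[{S}]]} => {[[{{S}}]]} => {[[{{{S}}}]]} => {[[{{{{}}}}]]}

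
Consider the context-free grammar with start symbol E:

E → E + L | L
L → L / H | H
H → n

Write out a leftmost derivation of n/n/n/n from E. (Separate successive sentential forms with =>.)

E => L   [E → L]
L => L/H   [L → L / H]
L/H => L/H/H   [L → L / H]
L/H/H => L/H/H/H   [L → L / H]
L/H/H/H => H/H/H/H   [L → H]
H/H/H/H => n/H/H/H   [H → n]
n/H/H/H => n/n/H/H   [H → n]
n/n/H/H => n/n/n/H   [H → n]
n/n/n/H => n/n/n/n   [H → n]

E => L => L/H => L/H/H => L/H/H/H => H/H/H/H => n/H/H/H => n/n/H/H => n/n/n/H => n/n/n/n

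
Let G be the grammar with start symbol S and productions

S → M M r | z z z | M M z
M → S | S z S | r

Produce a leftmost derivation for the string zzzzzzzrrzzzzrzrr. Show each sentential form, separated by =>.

S=>MMr=>SMr=>MMzMr=>SzSMzMr=>MMrzSMzMr=>SzSMrzSMzMr=>zzzzSMrzSMzMr=>zzzzzzzMrzSMzMr=>zzzzzzzrrzSMzMr=>zzzzzzzrrzzzzMzMr=>zzzzzzzrrzzzzrzMr=>zzzzzzzrrzzzzrzrr

S => MMr   [S → M M r]
MMr => SMr   [M → S]
SMr => MMzMr   [S → M M z]
MMzMr => SzSMzMr   [M → S z S]
SzSMzMr => MMrzSMzMr   [S → M M r]
MMrzSMzMr => SzSMrzSMzMr   [M → S z S]
SzSMrzSMzMr => zzzzSMrzSMzMr   [S → z z z]
zzzzSMrzSMzMr => zzzzzzzMrzSMzMr   [S → z z z]
zzzzzzzMrzSMzMr => zzzzzzzrrzSMzMr   [M → r]
zzzzzzzrrzSMzMr => zzzzzzzrrzzzzMzMr   [S → z z z]
zzzzzzzrrzzzzMzMr => zzzzzzzrrzzzzrzMr   [M → r]
zzzzzzzrrzzzzrzMr => zzzzzzzrrzzzzrzrr   [M → r]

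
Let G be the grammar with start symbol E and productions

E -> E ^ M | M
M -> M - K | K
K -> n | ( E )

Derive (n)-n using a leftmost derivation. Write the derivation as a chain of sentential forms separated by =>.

E => M => M-K => K-K => (E)-K => (M)-K => (K)-K => (n)-K => (n)-n

E => M   [E -> M]
M => M-K   [M -> M - K]
M-K => K-K   [M -> K]
K-K => (E)-K   [K -> ( E )]
(E)-K => (M)-K   [E -> M]
(M)-K => (K)-K   [M -> K]
(K)-K => (n)-K   [K -> n]
(n)-K => (n)-n   [K -> n]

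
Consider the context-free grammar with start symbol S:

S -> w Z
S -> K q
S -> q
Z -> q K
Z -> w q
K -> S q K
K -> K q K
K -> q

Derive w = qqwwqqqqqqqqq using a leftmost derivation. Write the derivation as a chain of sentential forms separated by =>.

S => Kq   [S -> K q]
Kq => SqKq   [K -> S q K]
SqKq => qqKq   [S -> q]
qqKq => qqSqKq   [K -> S q K]
qqSqKq => qqKqqKq   [S -> K q]
qqKqqKq => qqKqKqqKq   [K -> K q K]
qqKqKqqKq => qqSqKqKqqKq   [K -> S q K]
qqSqKqKqqKq => qqwZqKqKqqKq   [S -> w Z]
qqwZqKqKqqKq => qqwwqqKqKqqKq   [Z -> w q]
qqwwqqKqKqqKq => qqwwqqqqKqqKq   [K -> q]
qqwwqqqqKqqKq => qqwwqqqqqqqKq   [K -> q]
qqwwqqqqqqqKq => qqwwqqqqqqqqq   [K -> q]

S=>Kq=>SqKq=>qqKq=>qqSqKq=>qqKqqKq=>qqKqKqqKq=>qqSqKqKqqKq=>qqwZqKqKqqKq=>qqwwqqKqKqqKq=>qqwwqqqqKqqKq=>qqwwqqqqqqqKq=>qqwwqqqqqqqqq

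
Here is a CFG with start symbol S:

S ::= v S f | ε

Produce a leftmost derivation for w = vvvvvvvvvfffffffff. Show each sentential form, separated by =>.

S => vSf   [S ::= v S f]
vSf => vvSff   [S ::= v S f]
vvSff => vvvSfff   [S ::= v S f]
vvvSfff => vvvvSffff   [S ::= v S f]
vvvvSffff => vvvvvSfffff   [S ::= v S f]
vvvvvSfffff => vvvvvvSffffff   [S ::= v S f]
vvvvvvSffffff => vvvvvvvSfffffff   [S ::= v S f]
vvvvvvvSfffffff => vvvvvvvvSffffffff   [S ::= v S f]
vvvvvvvvSffffffff => vvvvvvvvvSfffffffff   [S ::= v S f]
vvvvvvvvvSfffffffff => vvvvvvvvvfffffffff   [S ::= ε]

S => vSf => vvSff => vvvSfff => vvvvSffff => vvvvvSfffff => vvvvvvSffffff => vvvvvvvSfffffff => vvvvvvvvSffffffff => vvvvvvvvvSfffffffff => vvvvvvvvvfffffffff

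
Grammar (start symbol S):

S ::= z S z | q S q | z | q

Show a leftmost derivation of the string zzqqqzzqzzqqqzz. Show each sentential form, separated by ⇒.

S ⇒ zSz ⇒ zzSzz ⇒ zzqSqzz ⇒ zzqqSqqzz ⇒ zzqqqSqqqzz ⇒ zzqqqzSzqqqzz ⇒ zzqqqzzSzzqqqzz ⇒ zzqqqzzqzzqqqzz

S ⇒ zSz   [S ::= z S z]
zSz ⇒ zzSzz   [S ::= z S z]
zzSzz ⇒ zzqSqzz   [S ::= q S q]
zzqSqzz ⇒ zzqqSqqzz   [S ::= q S q]
zzqqSqqzz ⇒ zzqqqSqqqzz   [S ::= q S q]
zzqqqSqqqzz ⇒ zzqqqzSzqqqzz   [S ::= z S z]
zzqqqzSzqqqzz ⇒ zzqqqzzSzzqqqzz   [S ::= z S z]
zzqqqzzSzzqqqzz ⇒ zzqqqzzqzzqqqzz   [S ::= q]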